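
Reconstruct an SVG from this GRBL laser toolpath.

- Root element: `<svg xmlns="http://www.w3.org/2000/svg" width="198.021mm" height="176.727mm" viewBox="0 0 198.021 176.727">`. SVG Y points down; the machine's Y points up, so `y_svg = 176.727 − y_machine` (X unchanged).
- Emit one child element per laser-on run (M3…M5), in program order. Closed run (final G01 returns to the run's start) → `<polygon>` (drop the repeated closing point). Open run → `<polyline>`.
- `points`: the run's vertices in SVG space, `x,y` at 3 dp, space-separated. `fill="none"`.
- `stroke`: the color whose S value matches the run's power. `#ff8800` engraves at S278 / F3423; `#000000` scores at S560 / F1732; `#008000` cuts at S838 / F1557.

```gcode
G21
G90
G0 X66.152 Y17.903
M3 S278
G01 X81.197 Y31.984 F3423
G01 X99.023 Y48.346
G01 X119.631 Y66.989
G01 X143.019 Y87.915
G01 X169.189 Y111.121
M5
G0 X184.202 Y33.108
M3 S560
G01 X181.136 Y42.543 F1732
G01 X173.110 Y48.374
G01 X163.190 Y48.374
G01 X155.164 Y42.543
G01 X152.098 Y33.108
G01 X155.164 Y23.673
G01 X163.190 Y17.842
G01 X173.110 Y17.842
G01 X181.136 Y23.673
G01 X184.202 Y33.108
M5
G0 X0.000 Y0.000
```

Machine Y-up, SVG Y-down with viewBox height 176.727, so y_svg = 176.727 − y_machine; X carries over.

Run 1: the run's S278 means `#ff8800` (engrave). The run is open, so emit a `<polyline>` with points (Y-flipped): 66.152,158.824 81.197,144.743 99.023,128.381 119.631,109.738 143.019,88.812 169.189,65.606.

Run 2: power S560 maps to stroke `#000000` (score). The run returns to its start, so emit a `<polygon>` with points (Y-flipped): 184.202,143.619 181.136,134.184 173.110,128.353 163.190,128.353 155.164,134.184 152.098,143.619 155.164,153.054 163.190,158.885 173.110,158.885 181.136,153.054.

<svg xmlns="http://www.w3.org/2000/svg" width="198.021mm" height="176.727mm" viewBox="0 0 198.021 176.727">
  <polyline points="66.152,158.824 81.197,144.743 99.023,128.381 119.631,109.738 143.019,88.812 169.189,65.606" fill="none" stroke="#ff8800"/>
  <polygon points="184.202,143.619 181.136,134.184 173.110,128.353 163.190,128.353 155.164,134.184 152.098,143.619 155.164,153.054 163.190,158.885 173.110,158.885 181.136,153.054" fill="none" stroke="#000000"/>
</svg>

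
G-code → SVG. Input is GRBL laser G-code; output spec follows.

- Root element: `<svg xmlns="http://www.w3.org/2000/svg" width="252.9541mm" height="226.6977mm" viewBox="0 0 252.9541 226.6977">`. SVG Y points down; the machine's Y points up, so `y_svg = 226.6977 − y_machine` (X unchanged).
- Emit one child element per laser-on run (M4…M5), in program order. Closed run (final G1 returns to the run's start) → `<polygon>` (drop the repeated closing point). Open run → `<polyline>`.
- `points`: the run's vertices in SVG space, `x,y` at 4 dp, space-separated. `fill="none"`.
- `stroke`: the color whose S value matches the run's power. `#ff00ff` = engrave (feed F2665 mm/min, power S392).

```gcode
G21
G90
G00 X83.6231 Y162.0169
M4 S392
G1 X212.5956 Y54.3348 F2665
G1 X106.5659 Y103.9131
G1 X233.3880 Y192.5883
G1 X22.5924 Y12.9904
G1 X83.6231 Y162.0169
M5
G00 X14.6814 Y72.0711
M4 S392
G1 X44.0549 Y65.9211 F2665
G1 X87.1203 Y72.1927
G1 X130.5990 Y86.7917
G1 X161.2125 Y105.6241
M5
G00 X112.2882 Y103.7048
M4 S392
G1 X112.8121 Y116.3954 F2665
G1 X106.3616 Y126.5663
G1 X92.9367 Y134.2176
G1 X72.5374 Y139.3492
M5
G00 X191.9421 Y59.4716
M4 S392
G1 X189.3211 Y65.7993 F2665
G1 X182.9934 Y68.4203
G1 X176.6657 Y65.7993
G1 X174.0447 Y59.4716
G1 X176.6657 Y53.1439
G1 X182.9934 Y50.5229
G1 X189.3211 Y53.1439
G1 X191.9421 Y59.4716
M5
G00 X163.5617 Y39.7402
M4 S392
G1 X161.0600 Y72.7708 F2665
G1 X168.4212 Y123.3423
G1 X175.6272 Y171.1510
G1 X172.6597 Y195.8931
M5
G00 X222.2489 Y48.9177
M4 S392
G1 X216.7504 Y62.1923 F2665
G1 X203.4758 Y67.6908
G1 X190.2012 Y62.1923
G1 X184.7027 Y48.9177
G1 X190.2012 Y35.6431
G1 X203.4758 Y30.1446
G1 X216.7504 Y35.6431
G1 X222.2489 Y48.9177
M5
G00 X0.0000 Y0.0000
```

Machine Y-up, SVG Y-down with viewBox height 226.6977, so y_svg = 226.6977 − y_machine; X carries over. Every run uses S392, so all elements get stroke `#ff00ff` (engrave).

Run 1: The run returns to its start, so emit a `<polygon>` with points (Y-flipped): 83.6231,64.6808 212.5956,172.3629 106.5659,122.7846 233.3880,34.1094 22.5924,213.7073.

Run 2: The run is open, so emit a `<polyline>` with points (Y-flipped): 14.6814,154.6266 44.0549,160.7766 87.1203,154.5050 130.5990,139.9060 161.2125,121.0736.

Run 3: The run is open, so emit a `<polyline>` with points (Y-flipped): 112.2882,122.9929 112.8121,110.3023 106.3616,100.1314 92.9367,92.4801 72.5374,87.3485.

Run 4: The run returns to its start, so emit a `<polygon>` with points (Y-flipped): 191.9421,167.2261 189.3211,160.8984 182.9934,158.2774 176.6657,160.8984 174.0447,167.2261 176.6657,173.5538 182.9934,176.1748 189.3211,173.5538.

Run 5: The run is open, so emit a `<polyline>` with points (Y-flipped): 163.5617,186.9575 161.0600,153.9269 168.4212,103.3554 175.6272,55.5467 172.6597,30.8046.

Run 6: The run returns to its start, so emit a `<polygon>` with points (Y-flipped): 222.2489,177.7800 216.7504,164.5054 203.4758,159.0069 190.2012,164.5054 184.7027,177.7800 190.2012,191.0546 203.4758,196.5531 216.7504,191.0546.

<svg xmlns="http://www.w3.org/2000/svg" width="252.9541mm" height="226.6977mm" viewBox="0 0 252.9541 226.6977">
  <polygon points="83.6231,64.6808 212.5956,172.3629 106.5659,122.7846 233.3880,34.1094 22.5924,213.7073" fill="none" stroke="#ff00ff"/>
  <polyline points="14.6814,154.6266 44.0549,160.7766 87.1203,154.5050 130.5990,139.9060 161.2125,121.0736" fill="none" stroke="#ff00ff"/>
  <polyline points="112.2882,122.9929 112.8121,110.3023 106.3616,100.1314 92.9367,92.4801 72.5374,87.3485" fill="none" stroke="#ff00ff"/>
  <polygon points="191.9421,167.2261 189.3211,160.8984 182.9934,158.2774 176.6657,160.8984 174.0447,167.2261 176.6657,173.5538 182.9934,176.1748 189.3211,173.5538" fill="none" stroke="#ff00ff"/>
  <polyline points="163.5617,186.9575 161.0600,153.9269 168.4212,103.3554 175.6272,55.5467 172.6597,30.8046" fill="none" stroke="#ff00ff"/>
  <polygon points="222.2489,177.7800 216.7504,164.5054 203.4758,159.0069 190.2012,164.5054 184.7027,177.7800 190.2012,191.0546 203.4758,196.5531 216.7504,191.0546" fill="none" stroke="#ff00ff"/>
</svg>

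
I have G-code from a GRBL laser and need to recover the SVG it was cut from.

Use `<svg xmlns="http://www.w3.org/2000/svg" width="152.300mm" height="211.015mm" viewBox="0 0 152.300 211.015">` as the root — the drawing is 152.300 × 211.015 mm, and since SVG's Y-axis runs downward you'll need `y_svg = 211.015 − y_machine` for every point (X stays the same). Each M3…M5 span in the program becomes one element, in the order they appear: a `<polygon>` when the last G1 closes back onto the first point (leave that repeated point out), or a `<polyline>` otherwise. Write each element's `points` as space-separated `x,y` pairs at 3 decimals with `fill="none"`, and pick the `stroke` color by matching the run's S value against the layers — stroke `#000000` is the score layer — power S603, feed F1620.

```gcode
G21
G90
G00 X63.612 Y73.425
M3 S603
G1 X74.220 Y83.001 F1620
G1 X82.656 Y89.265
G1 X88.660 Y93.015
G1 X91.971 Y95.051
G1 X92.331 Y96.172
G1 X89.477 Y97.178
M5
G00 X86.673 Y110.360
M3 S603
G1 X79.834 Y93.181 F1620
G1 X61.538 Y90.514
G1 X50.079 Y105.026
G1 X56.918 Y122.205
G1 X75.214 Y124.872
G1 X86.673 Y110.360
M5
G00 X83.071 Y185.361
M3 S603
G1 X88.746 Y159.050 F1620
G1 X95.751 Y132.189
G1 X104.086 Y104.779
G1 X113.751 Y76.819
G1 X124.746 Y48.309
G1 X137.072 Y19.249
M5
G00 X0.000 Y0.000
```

Machine Y-up, SVG Y-down with viewBox height 211.015, so y_svg = 211.015 − y_machine; X carries over. Every run uses S603, so all elements get stroke `#000000` (score).

Run 1: The run is open, so emit a `<polyline>` with points (Y-flipped): 63.612,137.590 74.220,128.014 82.656,121.750 88.660,118.000 91.971,115.964 92.331,114.843 89.477,113.837.

Run 2: The run returns to its start, so emit a `<polygon>` with points (Y-flipped): 86.673,100.655 79.834,117.834 61.538,120.501 50.079,105.989 56.918,88.810 75.214,86.143.

Run 3: The run is open, so emit a `<polyline>` with points (Y-flipped): 83.071,25.654 88.746,51.965 95.751,78.826 104.086,106.236 113.751,134.196 124.746,162.706 137.072,191.766.

<svg xmlns="http://www.w3.org/2000/svg" width="152.300mm" height="211.015mm" viewBox="0 0 152.300 211.015">
  <polyline points="63.612,137.590 74.220,128.014 82.656,121.750 88.660,118.000 91.971,115.964 92.331,114.843 89.477,113.837" fill="none" stroke="#000000"/>
  <polygon points="86.673,100.655 79.834,117.834 61.538,120.501 50.079,105.989 56.918,88.810 75.214,86.143" fill="none" stroke="#000000"/>
  <polyline points="83.071,25.654 88.746,51.965 95.751,78.826 104.086,106.236 113.751,134.196 124.746,162.706 137.072,191.766" fill="none" stroke="#000000"/>
</svg>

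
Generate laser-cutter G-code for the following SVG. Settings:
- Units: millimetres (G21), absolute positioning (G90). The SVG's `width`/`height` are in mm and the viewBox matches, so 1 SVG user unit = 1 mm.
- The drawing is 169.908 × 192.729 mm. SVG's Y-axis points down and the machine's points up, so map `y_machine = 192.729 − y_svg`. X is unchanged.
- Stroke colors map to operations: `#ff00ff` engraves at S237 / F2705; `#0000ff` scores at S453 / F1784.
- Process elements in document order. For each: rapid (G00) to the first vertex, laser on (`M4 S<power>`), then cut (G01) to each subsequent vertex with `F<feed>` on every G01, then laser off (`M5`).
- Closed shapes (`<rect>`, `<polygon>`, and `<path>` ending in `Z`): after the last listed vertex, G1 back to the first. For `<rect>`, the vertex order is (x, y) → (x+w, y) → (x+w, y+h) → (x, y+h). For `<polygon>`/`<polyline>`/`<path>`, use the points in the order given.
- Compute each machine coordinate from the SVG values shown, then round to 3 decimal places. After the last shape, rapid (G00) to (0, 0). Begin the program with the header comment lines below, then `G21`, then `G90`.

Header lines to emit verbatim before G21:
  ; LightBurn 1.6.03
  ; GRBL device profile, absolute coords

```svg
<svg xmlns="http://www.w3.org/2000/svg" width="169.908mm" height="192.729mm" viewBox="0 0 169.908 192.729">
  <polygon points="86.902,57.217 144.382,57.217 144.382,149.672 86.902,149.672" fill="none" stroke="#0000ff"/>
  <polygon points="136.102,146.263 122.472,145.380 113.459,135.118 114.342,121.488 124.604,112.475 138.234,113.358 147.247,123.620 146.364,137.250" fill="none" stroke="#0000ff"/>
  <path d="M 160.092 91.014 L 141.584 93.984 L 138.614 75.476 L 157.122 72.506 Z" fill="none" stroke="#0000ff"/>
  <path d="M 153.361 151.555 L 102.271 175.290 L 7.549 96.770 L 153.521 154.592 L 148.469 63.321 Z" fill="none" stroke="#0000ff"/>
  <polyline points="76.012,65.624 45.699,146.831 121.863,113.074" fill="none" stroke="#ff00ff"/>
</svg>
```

1 u = 1 mm; y_m = 192.729 − y.

[1] `<polygon>` rectangle, #0000ff→score S453 F1784: (86.902,135.512) → (144.382,135.512) → (144.382,43.057) → (86.902,43.057) → (86.902,135.512) (closed)

[2] `<polygon>` regular polygon, #0000ff→score S453 F1784: (136.102,46.466) → (122.472,47.349) → (113.459,57.611) → (114.342,71.241) → (124.604,80.254) → (138.234,79.371) → (147.247,69.109) → (146.364,55.479) → (136.102,46.466) (closed)

[3] `<path>` regular polygon, #0000ff→score S453 F1784: (160.092,101.715) → (141.584,98.745) → (138.614,117.253) → (157.122,120.223) → (160.092,101.715) (closed)

[4] `<path>` closed polygon, #0000ff→score S453 F1784: (153.361,41.174) → (102.271,17.439) → (7.549,95.959) → (153.521,38.137) → (148.469,129.408) → (153.361,41.174) (closed)

[5] `<polyline>` open polyline, #ff00ff→engrave S237 F2705: (76.012,127.105) → (45.699,45.898) → (121.863,79.655)

; LightBurn 1.6.03
; GRBL device profile, absolute coords
G21
G90
G00 X86.902 Y135.512
M4 S453
G01 X144.382 Y135.512 F1784
G01 X144.382 Y43.057 F1784
G01 X86.902 Y43.057 F1784
G01 X86.902 Y135.512 F1784
M5
G00 X136.102 Y46.466
M4 S453
G01 X122.472 Y47.349 F1784
G01 X113.459 Y57.611 F1784
G01 X114.342 Y71.241 F1784
G01 X124.604 Y80.254 F1784
G01 X138.234 Y79.371 F1784
G01 X147.247 Y69.109 F1784
G01 X146.364 Y55.479 F1784
G01 X136.102 Y46.466 F1784
M5
G00 X160.092 Y101.715
M4 S453
G01 X141.584 Y98.745 F1784
G01 X138.614 Y117.253 F1784
G01 X157.122 Y120.223 F1784
G01 X160.092 Y101.715 F1784
M5
G00 X153.361 Y41.174
M4 S453
G01 X102.271 Y17.439 F1784
G01 X7.549 Y95.959 F1784
G01 X153.521 Y38.137 F1784
G01 X148.469 Y129.408 F1784
G01 X153.361 Y41.174 F1784
M5
G00 X76.012 Y127.105
M4 S237
G01 X45.699 Y45.898 F2705
G01 X121.863 Y79.655 F2705
M5
G00 X0.000 Y0.000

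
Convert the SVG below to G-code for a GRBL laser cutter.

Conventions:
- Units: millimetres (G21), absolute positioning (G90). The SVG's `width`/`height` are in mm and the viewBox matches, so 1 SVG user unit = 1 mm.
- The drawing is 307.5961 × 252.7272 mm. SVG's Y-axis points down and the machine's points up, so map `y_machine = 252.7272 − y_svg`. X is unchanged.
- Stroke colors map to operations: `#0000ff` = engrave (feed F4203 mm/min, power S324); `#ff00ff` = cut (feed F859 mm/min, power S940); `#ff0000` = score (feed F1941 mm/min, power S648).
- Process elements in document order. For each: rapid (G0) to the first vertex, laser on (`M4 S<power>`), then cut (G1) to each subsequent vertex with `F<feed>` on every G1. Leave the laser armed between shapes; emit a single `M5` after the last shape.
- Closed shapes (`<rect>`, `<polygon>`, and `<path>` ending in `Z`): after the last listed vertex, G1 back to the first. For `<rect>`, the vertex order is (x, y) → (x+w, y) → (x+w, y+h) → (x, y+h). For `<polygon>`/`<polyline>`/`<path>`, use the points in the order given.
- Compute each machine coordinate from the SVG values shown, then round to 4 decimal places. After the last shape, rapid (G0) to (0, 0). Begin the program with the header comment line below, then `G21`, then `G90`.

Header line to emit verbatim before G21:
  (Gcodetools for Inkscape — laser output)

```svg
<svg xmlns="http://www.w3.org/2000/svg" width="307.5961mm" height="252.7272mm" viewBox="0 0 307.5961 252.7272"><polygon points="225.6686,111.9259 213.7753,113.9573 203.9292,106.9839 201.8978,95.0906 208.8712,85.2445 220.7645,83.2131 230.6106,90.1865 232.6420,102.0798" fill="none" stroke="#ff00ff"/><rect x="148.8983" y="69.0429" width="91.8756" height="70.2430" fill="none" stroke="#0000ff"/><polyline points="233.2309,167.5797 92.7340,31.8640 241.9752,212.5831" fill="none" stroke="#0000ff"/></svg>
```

(Gcodetools for Inkscape — laser output)
G21
G90
G0 X225.6686 Y140.8013
M4 S940
G1 X213.7753 Y138.7699 F859
G1 X203.9292 Y145.7433 F859
G1 X201.8978 Y157.6366 F859
G1 X208.8712 Y167.4827 F859
G1 X220.7645 Y169.5141 F859
G1 X230.6106 Y162.5407 F859
G1 X232.6420 Y150.6474 F859
G1 X225.6686 Y140.8013 F859
G0 X148.8983 Y183.6843
M4 S324
G1 X240.7739 Y183.6843 F4203
G1 X240.7739 Y113.4413 F4203
G1 X148.8983 Y113.4413 F4203
G1 X148.8983 Y183.6843 F4203
G0 X233.2309 Y85.1475
M4 S324
G1 X92.7340 Y220.8632 F4203
G1 X241.9752 Y40.1441 F4203
M5
G0 X0.0000 Y0.0000

viewBox `0 0 307.5961 252.7272` with mm width/height → 1 unit = 1 mm. Flip: y_m = 252.7272 − y_svg.

**Shape 1** — `<polygon>` regular polygon, stroke `#ff00ff` → cut (S940, F859). Machine vertices: (225.6686,140.8013) → (213.7753,138.7699) → (203.9292,145.7433) → (201.8978,157.6366) → (208.8712,167.4827) → (220.7645,169.5141) → (230.6106,162.5407) → (232.6420,150.6474) → (225.6686,140.8013). Closed: final G1 returns to the first vertex.

**Shape 2** — `<rect>` rectangle, stroke `#0000ff` → engrave (S324, F4203). Machine vertices: (148.8983,183.6843) → (240.7739,183.6843) → (240.7739,113.4413) → (148.8983,113.4413) → (148.8983,183.6843). Closed: final G1 returns to the first vertex.

**Shape 3** — `<polyline>` open polyline, stroke `#0000ff` → engrave (S324, F4203). Machine vertices: (233.2309,85.1475) → (92.7340,220.8632) → (241.9752,40.1441). Open path.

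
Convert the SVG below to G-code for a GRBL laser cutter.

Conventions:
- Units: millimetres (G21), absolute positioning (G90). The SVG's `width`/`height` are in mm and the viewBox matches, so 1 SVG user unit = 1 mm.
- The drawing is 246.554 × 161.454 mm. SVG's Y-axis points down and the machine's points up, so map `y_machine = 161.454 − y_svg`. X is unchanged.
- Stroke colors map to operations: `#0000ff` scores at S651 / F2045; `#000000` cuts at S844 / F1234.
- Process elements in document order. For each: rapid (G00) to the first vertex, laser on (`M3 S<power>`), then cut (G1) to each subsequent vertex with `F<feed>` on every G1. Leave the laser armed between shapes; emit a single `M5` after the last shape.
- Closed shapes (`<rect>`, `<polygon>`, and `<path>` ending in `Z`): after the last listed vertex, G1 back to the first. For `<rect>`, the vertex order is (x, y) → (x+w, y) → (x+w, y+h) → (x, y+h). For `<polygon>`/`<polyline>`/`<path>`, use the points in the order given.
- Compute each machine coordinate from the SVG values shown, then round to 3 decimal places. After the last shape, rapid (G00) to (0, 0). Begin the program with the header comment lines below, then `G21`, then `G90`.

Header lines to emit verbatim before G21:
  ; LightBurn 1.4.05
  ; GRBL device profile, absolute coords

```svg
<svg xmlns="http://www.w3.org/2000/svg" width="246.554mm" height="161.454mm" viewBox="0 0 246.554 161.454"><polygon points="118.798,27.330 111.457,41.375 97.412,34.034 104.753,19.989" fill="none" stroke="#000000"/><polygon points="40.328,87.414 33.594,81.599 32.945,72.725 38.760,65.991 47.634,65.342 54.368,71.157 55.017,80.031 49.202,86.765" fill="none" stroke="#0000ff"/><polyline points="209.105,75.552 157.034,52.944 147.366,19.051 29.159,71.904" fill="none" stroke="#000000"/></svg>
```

; LightBurn 1.4.05
; GRBL device profile, absolute coords
G21
G90
G00 X118.798 Y134.124
M3 S844
G1 X111.457 Y120.079 F1234
G1 X97.412 Y127.420 F1234
G1 X104.753 Y141.465 F1234
G1 X118.798 Y134.124 F1234
G00 X40.328 Y74.040
M3 S651
G1 X33.594 Y79.855 F2045
G1 X32.945 Y88.729 F2045
G1 X38.760 Y95.463 F2045
G1 X47.634 Y96.112 F2045
G1 X54.368 Y90.297 F2045
G1 X55.017 Y81.423 F2045
G1 X49.202 Y74.689 F2045
G1 X40.328 Y74.040 F2045
G00 X209.105 Y85.902
M3 S844
G1 X157.034 Y108.510 F1234
G1 X147.366 Y142.403 F1234
G1 X29.159 Y89.550 F1234
M5
G00 X0.000 Y0.000

Since the viewBox matches the mm dimensions, user units are millimetres directly. The only transform is the Y-flip y_m = 161.454 − y_svg.

Shape 1 is a regular polygon drawn with `<polygon>`. Its stroke #000000 means cut at S844, F1234. After flipping Y the toolpath is (118.798,134.124) → (111.457,120.079) → (97.412,127.420) → (104.753,141.465) → (118.798,134.124), returning to the start.

Shape 2 is a regular polygon drawn with `<polygon>`. Its stroke #0000ff means score at S651, F2045. After flipping Y the toolpath is (40.328,74.040) → (33.594,79.855) → (32.945,88.729) → (38.760,95.463) → (47.634,96.112) → (54.368,90.297) → (55.017,81.423) → (49.202,74.689) → (40.328,74.040), returning to the start.

Shape 3 is a open polyline drawn with `<polyline>`. Its stroke #000000 means cut at S844, F1234. After flipping Y the toolpath is (209.105,85.902) → (157.034,108.510) → (147.366,142.403) → (29.159,89.550).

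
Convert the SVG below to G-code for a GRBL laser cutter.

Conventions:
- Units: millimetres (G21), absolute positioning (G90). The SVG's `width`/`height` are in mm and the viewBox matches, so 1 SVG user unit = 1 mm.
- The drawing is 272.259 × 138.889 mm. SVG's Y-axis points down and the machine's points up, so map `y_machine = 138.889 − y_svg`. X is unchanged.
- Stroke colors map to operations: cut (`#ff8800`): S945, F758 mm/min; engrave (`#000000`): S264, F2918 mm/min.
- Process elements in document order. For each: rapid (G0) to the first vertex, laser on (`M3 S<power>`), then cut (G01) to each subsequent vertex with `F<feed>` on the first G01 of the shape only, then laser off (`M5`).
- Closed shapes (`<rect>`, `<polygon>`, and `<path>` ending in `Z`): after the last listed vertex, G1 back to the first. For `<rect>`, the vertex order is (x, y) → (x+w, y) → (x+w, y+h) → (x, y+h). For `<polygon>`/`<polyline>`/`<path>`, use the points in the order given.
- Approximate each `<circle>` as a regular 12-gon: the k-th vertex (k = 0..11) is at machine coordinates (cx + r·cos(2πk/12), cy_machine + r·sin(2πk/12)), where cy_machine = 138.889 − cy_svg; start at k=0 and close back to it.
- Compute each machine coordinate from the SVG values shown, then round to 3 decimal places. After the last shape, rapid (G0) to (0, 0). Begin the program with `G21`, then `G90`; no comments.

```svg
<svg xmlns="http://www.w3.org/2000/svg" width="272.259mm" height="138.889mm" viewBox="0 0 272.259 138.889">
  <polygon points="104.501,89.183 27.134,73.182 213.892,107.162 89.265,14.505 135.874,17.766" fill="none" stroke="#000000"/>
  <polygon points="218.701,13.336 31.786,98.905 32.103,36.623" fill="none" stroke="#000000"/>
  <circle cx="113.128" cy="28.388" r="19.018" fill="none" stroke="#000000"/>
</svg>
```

G21
G90
G0 X104.501 Y49.706
M3 S264
G01 X27.134 Y65.707 F2918
G01 X213.892 Y31.727
G01 X89.265 Y124.384
G01 X135.874 Y121.123
G01 X104.501 Y49.706
M5
G0 X218.701 Y125.553
M3 S264
G01 X31.786 Y39.984 F2918
G01 X32.103 Y102.266
G01 X218.701 Y125.553
M5
G0 X132.146 Y110.501
M3 S264
G01 X129.598 Y120.010 F2918
G01 X122.637 Y126.971
G01 X113.128 Y129.519
G01 X103.619 Y126.971
G01 X96.658 Y120.010
G01 X94.110 Y110.501
G01 X96.658 Y100.992
G01 X103.619 Y94.031
G01 X113.128 Y91.483
G01 X122.637 Y94.031
G01 X129.598 Y100.992
G01 X132.146 Y110.501
M5
G0 X0.000 Y0.000

1 u = 1 mm; y_m = 138.889 − y.

[1] `<polygon>` closed polygon, #000000→engrave S264 F2918: (104.501,49.706) → (27.134,65.707) → (213.892,31.727) → (89.265,124.384) → (135.874,121.123) → (104.501,49.706) (closed)

[2] `<polygon>` closed polygon, #000000→engrave S264 F2918: (218.701,125.553) → (31.786,39.984) → (32.103,102.266) → (218.701,125.553) (closed)

[3] `<circle>` circle, #000000→engrave S264 F2918: (132.146,110.501) → (129.598,120.010) → (122.637,126.971) → (113.128,129.519) → (103.619,126.971) → (96.658,120.010) → (94.110,110.501) → (96.658,100.992) → (103.619,94.031) → (113.128,91.483) → (122.637,94.031) → (129.598,100.992) → (132.146,110.501) (closed)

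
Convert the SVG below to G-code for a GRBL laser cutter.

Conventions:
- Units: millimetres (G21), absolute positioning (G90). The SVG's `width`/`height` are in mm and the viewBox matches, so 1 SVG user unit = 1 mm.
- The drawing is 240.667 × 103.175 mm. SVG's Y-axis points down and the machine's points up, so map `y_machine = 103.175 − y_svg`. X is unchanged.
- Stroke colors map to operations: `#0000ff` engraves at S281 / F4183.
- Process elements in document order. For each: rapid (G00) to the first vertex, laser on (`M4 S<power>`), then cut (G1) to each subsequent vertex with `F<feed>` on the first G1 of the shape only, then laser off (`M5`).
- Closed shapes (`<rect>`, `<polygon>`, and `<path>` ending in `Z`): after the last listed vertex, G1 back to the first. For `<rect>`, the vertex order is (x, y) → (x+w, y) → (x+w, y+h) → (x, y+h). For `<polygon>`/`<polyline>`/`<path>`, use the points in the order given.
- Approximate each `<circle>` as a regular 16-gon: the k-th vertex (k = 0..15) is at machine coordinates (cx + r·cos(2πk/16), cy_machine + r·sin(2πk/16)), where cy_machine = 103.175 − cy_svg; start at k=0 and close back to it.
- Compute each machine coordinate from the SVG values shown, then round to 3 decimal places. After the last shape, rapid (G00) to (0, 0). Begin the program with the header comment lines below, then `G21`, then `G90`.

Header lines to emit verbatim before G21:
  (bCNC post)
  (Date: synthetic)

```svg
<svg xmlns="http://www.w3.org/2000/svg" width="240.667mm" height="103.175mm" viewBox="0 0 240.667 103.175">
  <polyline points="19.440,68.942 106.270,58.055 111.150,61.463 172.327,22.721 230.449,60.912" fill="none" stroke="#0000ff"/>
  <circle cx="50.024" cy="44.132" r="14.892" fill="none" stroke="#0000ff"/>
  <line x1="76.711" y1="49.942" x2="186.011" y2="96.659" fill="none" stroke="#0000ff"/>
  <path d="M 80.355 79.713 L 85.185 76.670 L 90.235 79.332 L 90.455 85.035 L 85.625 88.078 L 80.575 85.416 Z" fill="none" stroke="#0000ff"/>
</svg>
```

(bCNC post)
(Date: synthetic)
G21
G90
G00 X19.440 Y34.233
M4 S281
G1 X106.270 Y45.120 F4183
G1 X111.150 Y41.712
G1 X172.327 Y80.454
G1 X230.449 Y42.263
M5
G00 X64.916 Y59.043
M4 S281
G1 X63.782 Y64.742 F4183
G1 X60.554 Y69.573
G1 X55.723 Y72.801
G1 X50.024 Y73.935
G1 X44.325 Y72.801
G1 X39.494 Y69.573
G1 X36.266 Y64.742
G1 X35.132 Y59.043
G1 X36.266 Y53.344
G1 X39.494 Y48.513
G1 X44.325 Y45.285
G1 X50.024 Y44.151
G1 X55.723 Y45.285
G1 X60.554 Y48.513
G1 X63.782 Y53.344
G1 X64.916 Y59.043
M5
G00 X76.711 Y53.233
M4 S281
G1 X186.011 Y6.516 F4183
M5
G00 X80.355 Y23.462
M4 S281
G1 X85.185 Y26.505 F4183
G1 X90.235 Y23.843
G1 X90.455 Y18.140
G1 X85.625 Y15.097
G1 X80.575 Y17.759
G1 X80.355 Y23.462
M5
G00 X0.000 Y0.000

viewBox `0 0 240.667 103.175` with mm width/height → 1 unit = 1 mm. Flip: y_m = 103.175 − y_svg.

**Shape 1** — `<polyline>` open polyline, stroke `#0000ff` → engrave (S281, F4183). Machine vertices: (19.440,34.233) → (106.270,45.120) → (111.150,41.712) → (172.327,80.454) → (230.449,42.263). Open path.

**Shape 2** — `<circle>` circle, stroke `#0000ff` → engrave (S281, F4183). Machine vertices: (64.916,59.043) → (63.782,64.742) → (60.554,69.573) → (55.723,72.801) → (50.024,73.935) → (44.325,72.801) → (39.494,69.573) → (36.266,64.742) → (35.132,59.043) → (36.266,53.344) → (39.494,48.513) → (44.325,45.285) → (50.024,44.151) → (55.723,45.285) → (60.554,48.513) → (63.782,53.344) → (64.916,59.043). Closed: final G1 returns to the first vertex.

**Shape 3** — `<line>` line segment, stroke `#0000ff` → engrave (S281, F4183). Machine vertices: (76.711,53.233) → (186.011,6.516). Open path.

**Shape 4** — `<path>` regular polygon, stroke `#0000ff` → engrave (S281, F4183). Machine vertices: (80.355,23.462) → (85.185,26.505) → (90.235,23.843) → (90.455,18.140) → (85.625,15.097) → (80.575,17.759) → (80.355,23.462). Closed: final G1 returns to the first vertex.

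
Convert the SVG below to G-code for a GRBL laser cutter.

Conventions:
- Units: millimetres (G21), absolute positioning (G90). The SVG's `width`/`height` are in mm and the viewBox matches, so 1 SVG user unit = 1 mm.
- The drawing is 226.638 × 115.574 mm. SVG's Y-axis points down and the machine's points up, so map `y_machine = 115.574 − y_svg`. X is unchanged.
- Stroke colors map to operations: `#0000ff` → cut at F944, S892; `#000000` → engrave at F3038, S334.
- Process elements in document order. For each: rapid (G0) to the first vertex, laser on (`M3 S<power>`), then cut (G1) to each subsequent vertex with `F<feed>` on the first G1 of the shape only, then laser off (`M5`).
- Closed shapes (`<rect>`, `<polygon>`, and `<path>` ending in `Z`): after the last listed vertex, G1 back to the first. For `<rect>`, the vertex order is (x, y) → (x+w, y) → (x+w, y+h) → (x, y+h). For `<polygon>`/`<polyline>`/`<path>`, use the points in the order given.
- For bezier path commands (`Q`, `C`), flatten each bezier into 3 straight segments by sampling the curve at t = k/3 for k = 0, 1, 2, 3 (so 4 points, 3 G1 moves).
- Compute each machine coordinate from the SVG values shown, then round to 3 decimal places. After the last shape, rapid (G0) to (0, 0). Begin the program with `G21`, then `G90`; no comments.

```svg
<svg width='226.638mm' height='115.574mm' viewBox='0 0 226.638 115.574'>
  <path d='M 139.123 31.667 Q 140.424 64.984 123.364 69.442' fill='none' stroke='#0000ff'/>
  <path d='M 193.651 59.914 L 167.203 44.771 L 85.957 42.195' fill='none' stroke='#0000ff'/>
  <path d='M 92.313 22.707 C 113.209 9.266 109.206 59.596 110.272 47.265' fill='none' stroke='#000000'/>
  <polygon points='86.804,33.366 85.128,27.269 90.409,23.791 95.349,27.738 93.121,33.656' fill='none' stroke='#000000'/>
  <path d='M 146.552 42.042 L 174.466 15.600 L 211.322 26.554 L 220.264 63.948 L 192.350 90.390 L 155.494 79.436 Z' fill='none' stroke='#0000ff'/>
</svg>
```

G21
G90
G0 X139.123 Y83.907
M3 S892
G1 X137.950 Y64.902 F944
G1 X132.697 Y52.311
G1 X123.364 Y46.132
M5
G0 X193.651 Y55.660
M3 S892
G1 X167.203 Y70.803 F944
G1 X85.957 Y73.379
M5
G0 X92.313 Y92.867
M3 S334
G1 X106.019 Y89.734 F3038
G1 X109.786 Y72.182
G1 X110.272 Y68.309
M5
G0 X86.804 Y82.208
M3 S334
G1 X85.128 Y88.305 F3038
G1 X90.409 Y91.783
G1 X95.349 Y87.836
G1 X93.121 Y81.918
G1 X86.804 Y82.208
M5
G0 X146.552 Y73.532
M3 S892
G1 X174.466 Y99.974 F944
G1 X211.322 Y89.020
G1 X220.264 Y51.626
G1 X192.350 Y25.184
G1 X155.494 Y36.138
G1 X146.552 Y73.532
M5
G0 X0.000 Y0.000

Since the viewBox matches the mm dimensions, user units are millimetres directly. The only transform is the Y-flip y_m = 115.574 − y_svg.

Shape 1 is a quadratic bezier drawn with `<path>`. Its stroke #0000ff means cut at S892, F944. After flipping Y the toolpath is (139.123,83.907) → (137.950,64.902) → (132.697,52.311) → (123.364,46.132).

Shape 2 is a open polyline drawn with `<path>`. Its stroke #0000ff means cut at S892, F944. After flipping Y the toolpath is (193.651,55.660) → (167.203,70.803) → (85.957,73.379).

Shape 3 is a cubic bezier drawn with `<path>`. Its stroke #000000 means engrave at S334, F3038. After flipping Y the toolpath is (92.313,92.867) → (106.019,89.734) → (109.786,72.182) → (110.272,68.309).

Shape 4 is a regular polygon drawn with `<polygon>`. Its stroke #000000 means engrave at S334, F3038. After flipping Y the toolpath is (86.804,82.208) → (85.128,88.305) → (90.409,91.783) → (95.349,87.836) → (93.121,81.918) → (86.804,82.208), returning to the start.

Shape 5 is a regular polygon drawn with `<path>`. Its stroke #0000ff means cut at S892, F944. After flipping Y the toolpath is (146.552,73.532) → (174.466,99.974) → (211.322,89.020) → (220.264,51.626) → (192.350,25.184) → (155.494,36.138) → (146.552,73.532), returning to the start.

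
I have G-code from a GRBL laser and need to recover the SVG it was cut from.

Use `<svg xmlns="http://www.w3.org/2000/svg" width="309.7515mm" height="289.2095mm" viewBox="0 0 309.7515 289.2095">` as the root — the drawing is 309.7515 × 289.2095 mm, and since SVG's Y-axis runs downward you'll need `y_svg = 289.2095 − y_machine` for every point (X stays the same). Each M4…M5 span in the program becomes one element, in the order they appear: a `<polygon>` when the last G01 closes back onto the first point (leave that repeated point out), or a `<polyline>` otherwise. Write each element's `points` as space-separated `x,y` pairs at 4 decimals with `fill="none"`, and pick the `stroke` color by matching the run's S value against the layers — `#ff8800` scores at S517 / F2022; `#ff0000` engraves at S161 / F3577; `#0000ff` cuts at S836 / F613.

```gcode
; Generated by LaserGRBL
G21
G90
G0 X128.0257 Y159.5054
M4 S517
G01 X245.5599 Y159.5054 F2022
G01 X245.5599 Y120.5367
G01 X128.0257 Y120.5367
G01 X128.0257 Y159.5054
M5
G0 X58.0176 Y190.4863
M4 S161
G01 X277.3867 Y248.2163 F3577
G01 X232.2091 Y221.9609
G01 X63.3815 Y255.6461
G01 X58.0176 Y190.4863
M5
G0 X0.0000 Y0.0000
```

y_svg = 289.2095 − y_m.

[1] S517→`#ff8800` (score); closed run; points: 128.0257,129.7041 245.5599,129.7041 245.5599,168.6728 128.0257,168.6728

[2] S161→`#ff0000` (engrave); closed run; points: 58.0176,98.7232 277.3867,40.9932 232.2091,67.2486 63.3815,33.5634

<svg xmlns="http://www.w3.org/2000/svg" width="309.7515mm" height="289.2095mm" viewBox="0 0 309.7515 289.2095">
  <polygon points="128.0257,129.7041 245.5599,129.7041 245.5599,168.6728 128.0257,168.6728" fill="none" stroke="#ff8800"/>
  <polygon points="58.0176,98.7232 277.3867,40.9932 232.2091,67.2486 63.3815,33.5634" fill="none" stroke="#ff0000"/>
</svg>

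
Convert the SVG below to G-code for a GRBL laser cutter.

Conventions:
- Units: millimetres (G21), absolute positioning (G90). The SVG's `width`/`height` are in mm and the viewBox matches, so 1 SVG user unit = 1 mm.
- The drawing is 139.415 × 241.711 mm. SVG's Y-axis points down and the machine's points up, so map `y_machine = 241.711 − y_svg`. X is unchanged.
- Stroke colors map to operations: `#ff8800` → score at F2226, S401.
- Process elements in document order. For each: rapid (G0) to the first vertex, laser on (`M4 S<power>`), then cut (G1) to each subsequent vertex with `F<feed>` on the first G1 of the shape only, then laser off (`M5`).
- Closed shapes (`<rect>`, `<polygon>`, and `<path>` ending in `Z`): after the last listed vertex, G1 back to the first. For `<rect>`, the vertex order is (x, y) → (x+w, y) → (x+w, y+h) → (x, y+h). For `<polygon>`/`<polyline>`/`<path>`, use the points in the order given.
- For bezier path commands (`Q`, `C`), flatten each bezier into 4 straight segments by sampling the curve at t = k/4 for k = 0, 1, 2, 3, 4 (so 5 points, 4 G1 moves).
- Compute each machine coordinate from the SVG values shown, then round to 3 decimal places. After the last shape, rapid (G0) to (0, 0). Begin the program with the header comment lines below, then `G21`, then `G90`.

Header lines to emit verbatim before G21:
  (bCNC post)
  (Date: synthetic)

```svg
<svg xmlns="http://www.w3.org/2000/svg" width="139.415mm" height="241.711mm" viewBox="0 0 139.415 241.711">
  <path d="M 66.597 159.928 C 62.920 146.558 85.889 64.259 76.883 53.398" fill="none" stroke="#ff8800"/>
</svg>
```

(bCNC post)
(Date: synthetic)
G21
G90
G0 X66.597 Y81.783
M4 S401
G1 X67.919 Y102.541 F2226
G1 X73.738 Y135.989
G1 X78.558 Y168.966
G1 X76.883 Y188.313
M5
G0 X0.000 Y0.000

viewBox `0 0 139.415 241.711` with mm width/height → 1 unit = 1 mm. Flip: y_m = 241.711 − y_svg.

**Shape 1** — `<path>` cubic bezier, stroke `#ff8800` → score (S401, F2226). Control points (SVG): P0=(66.597,159.928), P1=(62.920,146.558), P2=(85.889,64.259), P3=(76.883,53.398); sampled at t=k/4. Machine vertices: (66.597,81.783) → (67.919,102.541) → (73.738,135.989) → (78.558,168.966) → (76.883,188.313). Open path.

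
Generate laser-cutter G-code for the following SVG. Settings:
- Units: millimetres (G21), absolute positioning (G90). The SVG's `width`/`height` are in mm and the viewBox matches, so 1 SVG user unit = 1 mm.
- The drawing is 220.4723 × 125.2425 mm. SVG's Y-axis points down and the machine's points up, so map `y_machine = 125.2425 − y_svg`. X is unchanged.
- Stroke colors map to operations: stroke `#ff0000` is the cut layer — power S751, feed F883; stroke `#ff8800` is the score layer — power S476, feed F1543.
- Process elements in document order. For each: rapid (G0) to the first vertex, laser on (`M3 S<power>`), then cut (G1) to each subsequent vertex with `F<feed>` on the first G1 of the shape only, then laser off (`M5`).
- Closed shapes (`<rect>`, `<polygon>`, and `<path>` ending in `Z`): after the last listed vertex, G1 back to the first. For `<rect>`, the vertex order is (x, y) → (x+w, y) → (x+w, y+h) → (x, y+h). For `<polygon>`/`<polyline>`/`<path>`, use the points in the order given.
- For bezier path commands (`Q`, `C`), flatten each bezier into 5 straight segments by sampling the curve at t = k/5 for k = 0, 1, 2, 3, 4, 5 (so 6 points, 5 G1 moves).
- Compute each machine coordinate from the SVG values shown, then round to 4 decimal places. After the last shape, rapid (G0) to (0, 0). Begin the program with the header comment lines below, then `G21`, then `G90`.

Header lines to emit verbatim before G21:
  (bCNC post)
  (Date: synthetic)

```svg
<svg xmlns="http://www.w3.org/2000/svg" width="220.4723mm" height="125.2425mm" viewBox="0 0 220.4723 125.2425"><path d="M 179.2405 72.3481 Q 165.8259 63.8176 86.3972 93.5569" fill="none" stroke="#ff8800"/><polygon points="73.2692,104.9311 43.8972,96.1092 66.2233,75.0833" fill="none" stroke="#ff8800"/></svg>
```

Since the viewBox matches the mm dimensions, user units are millimetres directly. The only transform is the Y-flip y_m = 125.2425 − y_svg.

Shape 1 is a quadratic bezier drawn with `<path>`. Its stroke #ff8800 means score at S476, F1543. After flipping Y the toolpath is (179.2405,52.8944) → (171.2341,54.7758) → (157.9466,53.5956) → (139.3779,49.3539) → (115.5281,42.0505) → (86.3972,31.6856).

Shape 2 is a regular polygon drawn with `<polygon>`. Its stroke #ff8800 means score at S476, F1543. After flipping Y the toolpath is (73.2692,20.3114) → (43.8972,29.1333) → (66.2233,50.1592) → (73.2692,20.3114), returning to the start.

(bCNC post)
(Date: synthetic)
G21
G90
G0 X179.2405 Y52.8944
M3 S476
G1 X171.2341 Y54.7758 F1543
G1 X157.9466 Y53.5956
G1 X139.3779 Y49.3539
G1 X115.5281 Y42.0505
G1 X86.3972 Y31.6856
M5
G0 X73.2692 Y20.3114
M3 S476
G1 X43.8972 Y29.1333 F1543
G1 X66.2233 Y50.1592
G1 X73.2692 Y20.3114
M5
G0 X0.0000 Y0.0000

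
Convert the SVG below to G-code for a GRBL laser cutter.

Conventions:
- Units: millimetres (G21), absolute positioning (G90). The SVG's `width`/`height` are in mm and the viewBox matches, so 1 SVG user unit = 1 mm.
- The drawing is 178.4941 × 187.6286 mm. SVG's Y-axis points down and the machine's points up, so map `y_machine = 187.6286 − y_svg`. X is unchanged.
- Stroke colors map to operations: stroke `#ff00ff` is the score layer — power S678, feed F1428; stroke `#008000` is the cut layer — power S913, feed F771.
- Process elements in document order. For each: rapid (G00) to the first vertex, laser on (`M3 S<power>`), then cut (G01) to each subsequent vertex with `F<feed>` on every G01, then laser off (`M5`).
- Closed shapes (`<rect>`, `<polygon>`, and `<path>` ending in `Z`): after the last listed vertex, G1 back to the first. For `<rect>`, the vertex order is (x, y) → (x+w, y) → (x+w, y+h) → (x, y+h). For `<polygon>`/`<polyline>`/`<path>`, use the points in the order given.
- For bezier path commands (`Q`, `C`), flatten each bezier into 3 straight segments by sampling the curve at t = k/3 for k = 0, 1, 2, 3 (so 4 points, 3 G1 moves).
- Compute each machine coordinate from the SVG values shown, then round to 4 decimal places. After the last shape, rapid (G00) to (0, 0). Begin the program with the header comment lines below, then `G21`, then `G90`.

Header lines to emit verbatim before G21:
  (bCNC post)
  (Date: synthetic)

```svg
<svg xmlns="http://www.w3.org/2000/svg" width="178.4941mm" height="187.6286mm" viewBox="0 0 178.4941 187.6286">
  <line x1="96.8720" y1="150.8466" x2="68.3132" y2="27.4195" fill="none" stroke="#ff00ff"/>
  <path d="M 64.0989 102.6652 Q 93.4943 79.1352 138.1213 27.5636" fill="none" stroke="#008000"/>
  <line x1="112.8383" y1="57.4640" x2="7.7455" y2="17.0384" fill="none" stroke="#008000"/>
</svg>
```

viewBox `0 0 178.4941 187.6286` with mm width/height → 1 unit = 1 mm. Flip: y_m = 187.6286 − y_svg.

**Shape 1** — `<line>` line segment, stroke `#ff00ff` → score (S678, F1428). Machine vertices: (96.8720,36.7820) → (68.3132,160.2091). Open path.

**Shape 2** — `<path>` quadratic bezier, stroke `#008000` → cut (S913, F771). Control points (SVG): P0=(64.0989,102.6652), P1=(93.4943,79.1352), P2=(138.1213,27.5636); sampled at t=k/3. Machine vertices: (64.0989,84.9634) → (85.3882,103.7658) → (110.0624,128.7997) → (138.1213,160.0650). Open path.

**Shape 3** — `<line>` line segment, stroke `#008000` → cut (S913, F771). Machine vertices: (112.8383,130.1646) → (7.7455,170.5902). Open path.

(bCNC post)
(Date: synthetic)
G21
G90
G00 X96.8720 Y36.7820
M3 S678
G01 X68.3132 Y160.2091 F1428
M5
G00 X64.0989 Y84.9634
M3 S913
G01 X85.3882 Y103.7658 F771
G01 X110.0624 Y128.7997 F771
G01 X138.1213 Y160.0650 F771
M5
G00 X112.8383 Y130.1646
M3 S913
G01 X7.7455 Y170.5902 F771
M5
G00 X0.0000 Y0.0000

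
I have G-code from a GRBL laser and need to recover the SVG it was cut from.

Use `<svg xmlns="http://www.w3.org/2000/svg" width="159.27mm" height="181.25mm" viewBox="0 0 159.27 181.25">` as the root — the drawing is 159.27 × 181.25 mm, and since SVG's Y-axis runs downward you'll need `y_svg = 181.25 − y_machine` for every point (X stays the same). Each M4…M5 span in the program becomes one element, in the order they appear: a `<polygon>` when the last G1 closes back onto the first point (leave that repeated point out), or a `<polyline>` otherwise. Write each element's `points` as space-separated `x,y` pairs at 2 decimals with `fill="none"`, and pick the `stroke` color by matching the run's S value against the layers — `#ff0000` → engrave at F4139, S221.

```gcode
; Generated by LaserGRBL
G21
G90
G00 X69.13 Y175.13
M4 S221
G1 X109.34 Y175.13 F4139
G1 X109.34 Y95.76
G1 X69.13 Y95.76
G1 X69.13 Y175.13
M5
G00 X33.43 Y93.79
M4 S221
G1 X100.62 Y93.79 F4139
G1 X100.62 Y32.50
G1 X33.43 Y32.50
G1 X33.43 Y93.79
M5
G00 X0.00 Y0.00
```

<svg xmlns="http://www.w3.org/2000/svg" width="159.27mm" height="181.25mm" viewBox="0 0 159.27 181.25">
  <polygon points="69.13,6.12 109.34,6.12 109.34,85.49 69.13,85.49" fill="none" stroke="#ff0000"/>
  <polygon points="33.43,87.46 100.62,87.46 100.62,148.75 33.43,148.75" fill="none" stroke="#ff0000"/>
</svg>

y_svg = 181.25 − y_m. Every run uses S221, so all elements get stroke `#ff0000` (engrave).

[1] closed run; points: 69.13,6.12 109.34,6.12 109.34,85.49 69.13,85.49

[2] closed run; points: 33.43,87.46 100.62,87.46 100.62,148.75 33.43,148.75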